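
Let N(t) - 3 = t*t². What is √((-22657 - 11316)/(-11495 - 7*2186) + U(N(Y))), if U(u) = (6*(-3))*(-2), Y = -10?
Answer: √26761226005/26797 ≈ 6.1047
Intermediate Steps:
N(t) = 3 + t³ (N(t) = 3 + t*t² = 3 + t³)
U(u) = 36 (U(u) = -18*(-2) = 36)
√((-22657 - 11316)/(-11495 - 7*2186) + U(N(Y))) = √((-22657 - 11316)/(-11495 - 7*2186) + 36) = √(-33973/(-11495 - 15302) + 36) = √(-33973/(-26797) + 36) = √(-33973*(-1/26797) + 36) = √(33973/26797 + 36) = √(998665/26797) = √26761226005/26797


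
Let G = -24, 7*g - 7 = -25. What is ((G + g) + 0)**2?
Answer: 34596/49 ≈ 706.04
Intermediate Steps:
g = -18/7 (g = 1 + (1/7)*(-25) = 1 - 25/7 = -18/7 ≈ -2.5714)
((G + g) + 0)**2 = ((-24 - 18/7) + 0)**2 = (-186/7 + 0)**2 = (-186/7)**2 = 34596/49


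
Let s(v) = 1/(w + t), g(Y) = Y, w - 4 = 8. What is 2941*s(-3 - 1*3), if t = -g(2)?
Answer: 2941/10 ≈ 294.10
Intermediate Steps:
w = 12 (w = 4 + 8 = 12)
t = -2 (t = -1*2 = -2)
s(v) = ⅒ (s(v) = 1/(12 - 2) = 1/10 = ⅒)
2941*s(-3 - 1*3) = 2941*(⅒) = 2941/10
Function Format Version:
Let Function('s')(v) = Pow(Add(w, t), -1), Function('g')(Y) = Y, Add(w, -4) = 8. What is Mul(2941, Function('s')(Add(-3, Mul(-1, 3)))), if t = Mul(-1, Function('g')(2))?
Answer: Rational(2941, 10) ≈ 294.10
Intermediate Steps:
w = 12 (w = Add(4, 8) = 12)
t = -2 (t = Mul(-1, 2) = -2)
Function('s')(v) = Rational(1, 10) (Function('s')(v) = Pow(Add(12, -2), -1) = Pow(10, -1) = Rational(1, 10))
Mul(2941, Function('s')(Add(-3, Mul(-1, 3)))) = Mul(2941, Rational(1, 10)) = Rational(2941, 10)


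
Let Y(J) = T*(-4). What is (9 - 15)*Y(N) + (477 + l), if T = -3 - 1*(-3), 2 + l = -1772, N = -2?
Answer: -1297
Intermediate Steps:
l = -1774 (l = -2 - 1772 = -1774)
T = 0 (T = -3 + 3 = 0)
Y(J) = 0 (Y(J) = 0*(-4) = 0)
(9 - 15)*Y(N) + (477 + l) = (9 - 15)*0 + (477 - 1774) = -6*0 - 1297 = 0 - 1297 = -1297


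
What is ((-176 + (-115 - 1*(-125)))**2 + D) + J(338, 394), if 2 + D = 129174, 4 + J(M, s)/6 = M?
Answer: 158732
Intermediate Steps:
J(M, s) = -24 + 6*M
D = 129172 (D = -2 + 129174 = 129172)
((-176 + (-115 - 1*(-125)))**2 + D) + J(338, 394) = ((-176 + (-115 - 1*(-125)))**2 + 129172) + (-24 + 6*338) = ((-176 + (-115 + 125))**2 + 129172) + (-24 + 2028) = ((-176 + 10)**2 + 129172) + 2004 = ((-166)**2 + 129172) + 2004 = (27556 + 129172) + 2004 = 156728 + 2004 = 158732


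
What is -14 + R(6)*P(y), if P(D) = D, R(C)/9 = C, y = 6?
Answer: 310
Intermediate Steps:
R(C) = 9*C
-14 + R(6)*P(y) = -14 + (9*6)*6 = -14 + 54*6 = -14 + 324 = 310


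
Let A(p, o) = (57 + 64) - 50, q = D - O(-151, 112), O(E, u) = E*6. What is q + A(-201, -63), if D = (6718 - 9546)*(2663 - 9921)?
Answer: 20526601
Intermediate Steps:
D = 20525624 (D = -2828*(-7258) = 20525624)
O(E, u) = 6*E
q = 20526530 (q = 20525624 - 6*(-151) = 20525624 - 1*(-906) = 20525624 + 906 = 20526530)
A(p, o) = 71 (A(p, o) = 121 - 50 = 71)
q + A(-201, -63) = 20526530 + 71 = 20526601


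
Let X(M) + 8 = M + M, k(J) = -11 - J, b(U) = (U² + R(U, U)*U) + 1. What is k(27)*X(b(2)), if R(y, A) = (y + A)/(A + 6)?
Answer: -152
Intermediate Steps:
R(y, A) = (A + y)/(6 + A)
b(U) = 1 + U² + 2*U²/(6 + U) (b(U) = (U² + ((U + U)/(6 + U))*U) + 1 = (U² + ((2*U)/(6 + U))*U) + 1 = (U² + (2*U/(6 + U))*U) + 1 = (U² + 2*U²/(6 + U)) + 1 = 1 + U² + 2*U²/(6 + U))
X(M) = -8 + 2*M (X(M) = -8 + (M + M) = -8 + 2*M)
k(27)*X(b(2)) = (-11 - 1*27)*(-8 + 2*((6 + 2 + 2³ + 8*2²)/(6 + 2))) = (-11 - 27)*(-8 + 2*((6 + 2 + 8 + 8*4)/8)) = -38*(-8 + 2*((6 + 2 + 8 + 32)/8)) = -38*(-8 + 2*((⅛)*48)) = -38*(-8 + 2*6) = -38*(-8 + 12) = -38*4 = -152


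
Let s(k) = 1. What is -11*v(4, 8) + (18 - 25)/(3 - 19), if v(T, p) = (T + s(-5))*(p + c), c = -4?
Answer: -3513/16 ≈ -219.56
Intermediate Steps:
v(T, p) = (1 + T)*(-4 + p) (v(T, p) = (T + 1)*(p - 4) = (1 + T)*(-4 + p))
-11*v(4, 8) + (18 - 25)/(3 - 19) = -11*(-4 + 8 - 4*4 + 4*8) + (18 - 25)/(3 - 19) = -11*(-4 + 8 - 16 + 32) - 7/(-16) = -11*20 - 7*(-1/16) = -220 + 7/16 = -3513/16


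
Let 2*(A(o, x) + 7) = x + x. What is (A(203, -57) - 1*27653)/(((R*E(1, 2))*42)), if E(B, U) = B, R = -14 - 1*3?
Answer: 9239/238 ≈ 38.819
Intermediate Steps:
R = -17 (R = -14 - 3 = -17)
A(o, x) = -7 + x (A(o, x) = -7 + (x + x)/2 = -7 + (2*x)/2 = -7 + x)
(A(203, -57) - 1*27653)/(((R*E(1, 2))*42)) = ((-7 - 57) - 1*27653)/((-17*1*42)) = (-64 - 27653)/((-17*42)) = -27717/(-714) = -27717*(-1/714) = 9239/238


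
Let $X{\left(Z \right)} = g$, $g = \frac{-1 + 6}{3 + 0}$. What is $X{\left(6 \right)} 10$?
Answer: $\frac{50}{3} \approx 16.667$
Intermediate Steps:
$g = \frac{5}{3} \approx 1.6667$
$X{\left(Z \right)} = \frac{5}{3}$
$X{\left(6 \right)} 10 = \frac{5}{3} \cdot 10 = \frac{50}{3}$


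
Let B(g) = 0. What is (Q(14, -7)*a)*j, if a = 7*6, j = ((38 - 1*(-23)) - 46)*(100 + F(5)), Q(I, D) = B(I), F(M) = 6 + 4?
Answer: 0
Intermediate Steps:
F(M) = 10
Q(I, D) = 0
j = 1650 (j = ((38 - 1*(-23)) - 46)*(100 + 10) = ((38 + 23) - 46)*110 = (61 - 46)*110 = 15*110 = 1650)
a = 42
(Q(14, -7)*a)*j = (0*42)*1650 = 0*1650 = 0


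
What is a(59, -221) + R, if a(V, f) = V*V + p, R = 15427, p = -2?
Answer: 18906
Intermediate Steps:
a(V, f) = -2 + V² (a(V, f) = V*V - 2 = V² - 2 = -2 + V²)
a(59, -221) + R = (-2 + 59²) + 15427 = (-2 + 3481) + 15427 = 3479 + 15427 = 18906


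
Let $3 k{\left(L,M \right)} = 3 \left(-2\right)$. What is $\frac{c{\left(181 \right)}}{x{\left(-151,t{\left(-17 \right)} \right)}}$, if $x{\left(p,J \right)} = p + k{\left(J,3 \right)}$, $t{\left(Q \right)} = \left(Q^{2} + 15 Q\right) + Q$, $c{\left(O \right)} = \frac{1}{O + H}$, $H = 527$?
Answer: $- \frac{1}{108324} \approx -9.2316 \cdot 10^{-6}$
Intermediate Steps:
$c{\left(O \right)} = \frac{1}{527 + O}$ ($c{\left(O \right)} = \frac{1}{O + 527} = \frac{1}{527 + O}$)
$k{\left(L,M \right)} = -2$ ($k{\left(L,M \right)} = \frac{3 \left(-2\right)}{3} = \frac{1}{3} \left(-6\right) = -2$)
$t{\left(Q \right)} = Q^{2} + 16 Q$
$x{\left(p,J \right)} = -2 + p$ ($x{\left(p,J \right)} = p - 2 = -2 + p$)
$\frac{c{\left(181 \right)}}{x{\left(-151,t{\left(-17 \right)} \right)}} = \frac{1}{\left(527 + 181\right) \left(-2 - 151\right)} = \frac{1}{708 \left(-153\right)} = \frac{1}{708} \left(- \frac{1}{153}\right) = - \frac{1}{108324}$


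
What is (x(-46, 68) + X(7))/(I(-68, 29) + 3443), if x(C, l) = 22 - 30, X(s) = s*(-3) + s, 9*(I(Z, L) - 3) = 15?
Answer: -66/10343 ≈ -0.0063811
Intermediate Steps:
I(Z, L) = 14/3 (I(Z, L) = 3 + (1/9)*15 = 3 + 5/3 = 14/3)
X(s) = -2*s (X(s) = -3*s + s = -2*s)
x(C, l) = -8
(x(-46, 68) + X(7))/(I(-68, 29) + 3443) = (-8 - 2*7)/(14/3 + 3443) = (-8 - 14)/(10343/3) = -22*3/10343 = -66/10343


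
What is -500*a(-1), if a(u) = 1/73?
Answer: -500/73 ≈ -6.8493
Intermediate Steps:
a(u) = 1/73
-500*a(-1) = -500*1/73 = -500/73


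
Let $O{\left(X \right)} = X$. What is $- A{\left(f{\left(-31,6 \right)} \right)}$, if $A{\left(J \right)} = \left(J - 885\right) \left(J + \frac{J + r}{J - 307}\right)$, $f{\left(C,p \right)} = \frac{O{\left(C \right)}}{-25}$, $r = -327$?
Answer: $\frac{2433455254}{1194375} \approx 2037.4$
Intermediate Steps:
$f{\left(C,p \right)} = - \frac{C}{25}$ ($f{\left(C,p \right)} = \frac{C}{-25} = C \left(- \frac{1}{25}\right) = - \frac{C}{25}$)
$A{\left(J \right)} = \left(-885 + J\right) \left(J + \frac{-327 + J}{-307 + J}\right)$ ($A{\left(J \right)} = \left(J - 885\right) \left(J + \frac{J - 327}{J - 307}\right) = \left(-885 + J\right) \left(J + \frac{-327 + J}{-307 + J}\right)$)
$- A{\left(f{\left(-31,6 \right)} \right)} = - \frac{289395 + \left(\left(- \frac{1}{25}\right) \left(-31\right)\right)^{3} - 1191 \left(\left(- \frac{1}{25}\right) \left(-31\right)\right)^{2} + 270483 \left(\left(- \frac{1}{25}\right) \left(-31\right)\right)}{-307 - - \frac{31}{25}} = - \frac{289395 + \left(\frac{31}{25}\right)^{3} - 1191 \left(\frac{31}{25}\right)^{2} + 270483 \cdot \frac{31}{25}}{-307 + \frac{31}{25}} = - \frac{289395 + \frac{29791}{15625} - \frac{1144551}{625} + \frac{8384973}{25}}{- \frac{7644}{25}} = - \frac{\left(-25\right) \left(289395 + \frac{29791}{15625} - \frac{1144551}{625} + \frac{8384973}{25}\right)}{7644} = - \frac{\left(-25\right) 9733821016}{7644 \cdot 15625} = \left(-1\right) \left(- \frac{2433455254}{1194375}\right) = \frac{2433455254}{1194375}$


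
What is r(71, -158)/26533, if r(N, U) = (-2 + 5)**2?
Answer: 9/26533 ≈ 0.00033920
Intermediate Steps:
r(N, U) = 9 (r(N, U) = 3**2 = 9)
r(71, -158)/26533 = 9/26533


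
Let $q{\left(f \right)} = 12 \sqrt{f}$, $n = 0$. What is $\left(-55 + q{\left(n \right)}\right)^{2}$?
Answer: $3025$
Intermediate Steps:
$\left(-55 + q{\left(n \right)}\right)^{2} = \left(-55 + 12 \sqrt{0}\right)^{2} = \left(-55 + 12 \cdot 0\right)^{2} = \left(-55 + 0\right)^{2} = \left(-55\right)^{2} = 3025$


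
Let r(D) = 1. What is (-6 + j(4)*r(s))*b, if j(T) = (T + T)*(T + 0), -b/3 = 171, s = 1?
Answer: -13338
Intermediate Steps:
b = -513 (b = -3*171 = -513)
j(T) = 2*T² (j(T) = (2*T)*T = 2*T²)
(-6 + j(4)*r(s))*b = (-6 + (2*4²)*1)*(-513) = (-6 + (2*16)*1)*(-513) = (-6 + 32*1)*(-513) = (-6 + 32)*(-513) = 26*(-513) = -13338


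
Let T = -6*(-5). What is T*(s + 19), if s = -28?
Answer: -270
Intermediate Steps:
T = 30
T*(s + 19) = 30*(-28 + 19) = 30*(-9) = -270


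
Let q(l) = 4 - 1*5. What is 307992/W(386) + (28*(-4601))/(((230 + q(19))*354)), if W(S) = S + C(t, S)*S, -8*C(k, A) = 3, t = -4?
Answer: 49873199434/39114345 ≈ 1275.1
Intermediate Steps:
C(k, A) = -3/8 (C(k, A) = -⅛*3 = -3/8)
q(l) = -1 (q(l) = 4 - 5 = -1)
W(S) = 5*S/8 (W(S) = S - 3*S/8 = 5*S/8)
307992/W(386) + (28*(-4601))/(((230 + q(19))*354)) = 307992/(((5/8)*386)) + (28*(-4601))/(((230 - 1)*354)) = 307992/(965/4) - 128828/(229*354) = 307992*(4/965) - 128828/81066 = 1231968/965 - 128828*1/81066 = 1231968/965 - 64414/40533 = 49873199434/39114345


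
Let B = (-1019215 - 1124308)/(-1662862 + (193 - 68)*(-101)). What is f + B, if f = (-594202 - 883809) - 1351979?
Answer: -4741609311607/1675487 ≈ -2.8300e+6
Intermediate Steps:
f = -2829990 (f = -1478011 - 1351979 = -2829990)
B = 2143523/1675487 (B = -2143523/(-1662862 + 125*(-101)) = -2143523/(-1662862 - 12625) = -2143523/(-1675487) = -2143523*(-1/1675487) = 2143523/1675487 ≈ 1.2793)
f + B = -2829990 + 2143523/1675487 = -4741609311607/1675487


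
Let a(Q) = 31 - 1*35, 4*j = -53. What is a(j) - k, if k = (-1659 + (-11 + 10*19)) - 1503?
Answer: 2979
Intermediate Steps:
j = -53/4 (j = (¼)*(-53) = -53/4 ≈ -13.250)
a(Q) = -4 (a(Q) = 31 - 35 = -4)
k = -2983 (k = (-1659 + (-11 + 190)) - 1503 = (-1659 + 179) - 1503 = -1480 - 1503 = -2983)
a(j) - k = -4 - 1*(-2983) = -4 + 2983 = 2979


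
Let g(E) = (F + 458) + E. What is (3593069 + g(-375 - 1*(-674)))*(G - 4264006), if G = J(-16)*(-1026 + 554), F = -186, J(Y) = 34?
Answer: -15380973256560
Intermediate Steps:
g(E) = 272 + E (g(E) = (-186 + 458) + E = 272 + E)
G = -16048 (G = 34*(-1026 + 554) = 34*(-472) = -16048)
(3593069 + g(-375 - 1*(-674)))*(G - 4264006) = (3593069 + (272 + (-375 - 1*(-674))))*(-16048 - 4264006) = (3593069 + (272 + (-375 + 674)))*(-4280054) = (3593069 + (272 + 299))*(-4280054) = (3593069 + 571)*(-4280054) = 3593640*(-4280054) = -15380973256560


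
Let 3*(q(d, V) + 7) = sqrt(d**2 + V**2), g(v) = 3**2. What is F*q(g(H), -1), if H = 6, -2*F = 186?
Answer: 651 - 31*sqrt(82) ≈ 370.28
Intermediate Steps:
F = -93 (F = -1/2*186 = -93)
g(v) = 9
q(d, V) = -7 + sqrt(V**2 + d**2)/3 (q(d, V) = -7 + sqrt(d**2 + V**2)/3 = -7 + sqrt(V**2 + d**2)/3)
F*q(g(H), -1) = -93*(-7 + sqrt((-1)**2 + 9**2)/3) = -93*(-7 + sqrt(1 + 81)/3) = -93*(-7 + sqrt(82)/3) = 651 - 31*sqrt(82)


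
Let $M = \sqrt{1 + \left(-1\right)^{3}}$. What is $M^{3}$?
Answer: $0$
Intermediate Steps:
$M = 0$ ($M = \sqrt{1 - 1} = \sqrt{0} = 0$)
$M^{3} = 0^{3} = 0$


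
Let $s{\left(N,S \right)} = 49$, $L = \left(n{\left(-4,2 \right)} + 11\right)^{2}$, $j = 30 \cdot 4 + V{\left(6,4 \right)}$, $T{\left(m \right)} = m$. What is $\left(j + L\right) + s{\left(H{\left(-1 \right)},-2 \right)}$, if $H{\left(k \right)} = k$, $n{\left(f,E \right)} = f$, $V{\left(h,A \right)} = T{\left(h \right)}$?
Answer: $224$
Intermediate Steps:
$V{\left(h,A \right)} = h$
$j = 126$ ($j = 30 \cdot 4 + 6 = 120 + 6 = 126$)
$L = 49$ ($L = \left(-4 + 11\right)^{2} = 7^{2} = 49$)
$\left(j + L\right) + s{\left(H{\left(-1 \right)},-2 \right)} = \left(126 + 49\right) + 49 = 175 + 49 = 224$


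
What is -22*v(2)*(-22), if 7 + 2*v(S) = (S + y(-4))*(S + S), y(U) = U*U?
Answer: 15730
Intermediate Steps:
y(U) = U**2
v(S) = -7/2 + S*(16 + S) (v(S) = -7/2 + ((S + (-4)**2)*(S + S))/2 = -7/2 + ((S + 16)*(2*S))/2 = -7/2 + ((16 + S)*(2*S))/2 = -7/2 + (2*S*(16 + S))/2 = -7/2 + S*(16 + S))
-22*v(2)*(-22) = -22*(-7/2 + 2**2 + 16*2)*(-22) = -22*(-7/2 + 4 + 32)*(-22) = -22*65/2*(-22) = -715*(-22) = 15730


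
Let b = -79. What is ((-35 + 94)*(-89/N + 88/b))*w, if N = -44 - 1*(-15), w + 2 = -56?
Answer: -528522/79 ≈ -6690.1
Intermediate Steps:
w = -58 (w = -2 - 56 = -58)
N = -29 (N = -44 + 15 = -29)
((-35 + 94)*(-89/N + 88/b))*w = ((-35 + 94)*(-89/(-29) + 88/(-79)))*(-58) = (59*(-89*(-1/29) + 88*(-1/79)))*(-58) = (59*(89/29 - 88/79))*(-58) = (59*(4479/2291))*(-58) = (264261/2291)*(-58) = -528522/79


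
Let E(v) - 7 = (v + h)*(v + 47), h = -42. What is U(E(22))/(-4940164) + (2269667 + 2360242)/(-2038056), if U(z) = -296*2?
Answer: -1905941936327/839027573432 ≈ -2.2716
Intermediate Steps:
E(v) = 7 + (-42 + v)*(47 + v) (E(v) = 7 + (v - 42)*(v + 47) = 7 + (-42 + v)*(47 + v))
U(z) = -592
U(E(22))/(-4940164) + (2269667 + 2360242)/(-2038056) = -592/(-4940164) + (2269667 + 2360242)/(-2038056) = -592*(-1/4940164) + 4629909*(-1/2038056) = 148/1235041 - 1543303/679352 = -1905941936327/839027573432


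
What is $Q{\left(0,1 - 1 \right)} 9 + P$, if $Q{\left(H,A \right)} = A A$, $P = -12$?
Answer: $-12$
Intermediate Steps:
$Q{\left(H,A \right)} = A^{2}$
$Q{\left(0,1 - 1 \right)} 9 + P = \left(1 - 1\right)^{2} \cdot 9 - 12 = 0^{2} \cdot 9 - 12 = 0 \cdot 9 - 12 = 0 - 12 = -12$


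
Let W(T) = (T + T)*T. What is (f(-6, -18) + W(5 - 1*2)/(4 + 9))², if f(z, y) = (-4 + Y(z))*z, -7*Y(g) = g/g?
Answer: 5702544/8281 ≈ 688.63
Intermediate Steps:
Y(g) = -⅐ (Y(g) = -g/(7*g) = -⅐*1 = -⅐)
W(T) = 2*T² (W(T) = (2*T)*T = 2*T²)
f(z, y) = -29*z/7 (f(z, y) = (-4 - ⅐)*z = -29*z/7)
(f(-6, -18) + W(5 - 1*2)/(4 + 9))² = (-29/7*(-6) + (2*(5 - 1*2)²)/(4 + 9))² = (174/7 + (2*(5 - 2)²)/13)² = (174/7 + (2*3²)/13)² = (174/7 + (2*9)/13)² = (174/7 + (1/13)*18)² = (174/7 + 18/13)² = (2388/91)² = 5702544/8281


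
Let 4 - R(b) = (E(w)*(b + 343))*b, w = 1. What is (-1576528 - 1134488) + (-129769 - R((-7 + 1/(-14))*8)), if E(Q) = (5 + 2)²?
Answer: -3634769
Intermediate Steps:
E(Q) = 49 (E(Q) = 7² = 49)
R(b) = 4 - b*(16807 + 49*b) (R(b) = 4 - 49*(b + 343)*b = 4 - 49*(343 + b)*b = 4 - (16807 + 49*b)*b = 4 - b*(16807 + 49*b))
(-1576528 - 1134488) + (-129769 - R((-7 + 1/(-14))*8)) = (-1576528 - 1134488) + (-129769 - (4 - 16807*(-7 + 1/(-14))*8 - 49*64*(-7 + 1/(-14))²)) = -2711016 + (-129769 - (4 - 16807*(-7 - 1/14)*8 - 49*64*(-7 - 1/14)²)) = -2711016 + (-129769 - (4 - (-237699)*8/2 - 49*(-99/14*8)²)) = -2711016 + (-129769 - (4 - 16807*(-396/7) - 49*(-396/7)²)) = -2711016 + (-129769 - (4 + 950796 - 49*156816/49)) = -2711016 + (-129769 - (4 + 950796 - 156816)) = -2711016 + (-129769 - 1*793984) = -2711016 + (-129769 - 793984) = -2711016 - 923753 = -3634769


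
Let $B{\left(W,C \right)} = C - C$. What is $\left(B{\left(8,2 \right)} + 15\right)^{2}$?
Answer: $225$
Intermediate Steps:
$B{\left(W,C \right)} = 0$
$\left(B{\left(8,2 \right)} + 15\right)^{2} = \left(0 + 15\right)^{2} = 15^{2} = 225$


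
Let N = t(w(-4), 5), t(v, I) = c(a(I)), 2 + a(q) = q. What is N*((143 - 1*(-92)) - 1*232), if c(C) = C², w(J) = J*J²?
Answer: 27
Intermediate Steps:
a(q) = -2 + q
w(J) = J³
t(v, I) = (-2 + I)²
N = 9 (N = (-2 + 5)² = 3² = 9)
N*((143 - 1*(-92)) - 1*232) = 9*((143 - 1*(-92)) - 1*232) = 9*((143 + 92) - 232) = 9*(235 - 232) = 9*3 = 27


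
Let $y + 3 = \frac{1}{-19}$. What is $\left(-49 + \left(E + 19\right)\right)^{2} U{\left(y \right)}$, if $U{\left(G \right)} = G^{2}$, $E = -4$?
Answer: $\frac{3888784}{361} \approx 10772.0$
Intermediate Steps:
$y = - \frac{58}{19}$ ($y = -3 + \frac{1}{-19} = -3 - \frac{1}{19} = - \frac{58}{19} \approx -3.0526$)
$\left(-49 + \left(E + 19\right)\right)^{2} U{\left(y \right)} = \left(-49 + \left(-4 + 19\right)\right)^{2} \left(- \frac{58}{19}\right)^{2} = \left(-49 + 15\right)^{2} \cdot \frac{3364}{361} = \left(-34\right)^{2} \cdot \frac{3364}{361} = 1156 \cdot \frac{3364}{361} = \frac{3888784}{361}$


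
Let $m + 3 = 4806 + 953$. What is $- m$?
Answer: $-5756$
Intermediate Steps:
$m = 5756$ ($m = -3 + \left(4806 + 953\right) = -3 + 5759 = 5756$)
$- m = \left(-1\right) 5756 = -5756$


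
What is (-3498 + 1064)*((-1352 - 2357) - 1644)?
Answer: 13029202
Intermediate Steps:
(-3498 + 1064)*((-1352 - 2357) - 1644) = -2434*(-3709 - 1644) = -2434*(-5353) = 13029202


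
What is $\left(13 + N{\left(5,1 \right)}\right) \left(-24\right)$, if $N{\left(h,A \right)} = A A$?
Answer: $-336$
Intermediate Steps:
$N{\left(h,A \right)} = A^{2}$
$\left(13 + N{\left(5,1 \right)}\right) \left(-24\right) = \left(13 + 1^{2}\right) \left(-24\right) = \left(13 + 1\right) \left(-24\right) = 14 \left(-24\right) = -336$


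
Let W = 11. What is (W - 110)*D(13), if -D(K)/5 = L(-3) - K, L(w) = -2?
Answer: -7425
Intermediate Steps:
D(K) = 10 + 5*K (D(K) = -5*(-2 - K) = 10 + 5*K)
(W - 110)*D(13) = (11 - 110)*(10 + 5*13) = -99*(10 + 65) = -99*75 = -7425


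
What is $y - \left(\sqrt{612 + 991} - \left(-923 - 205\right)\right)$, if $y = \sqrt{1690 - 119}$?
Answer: $-1128 + \sqrt{1571} - \sqrt{1603} \approx -1128.4$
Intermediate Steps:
$y = \sqrt{1571} \approx 39.636$
$y - \left(\sqrt{612 + 991} - \left(-923 - 205\right)\right) = \sqrt{1571} - \left(\sqrt{612 + 991} - \left(-923 - 205\right)\right) = \sqrt{1571} - \left(\sqrt{1603} - \left(-923 - 205\right)\right) = \sqrt{1571} - \left(\sqrt{1603} - -1128\right) = \sqrt{1571} - \left(\sqrt{1603} + 1128\right) = \sqrt{1571} - \left(1128 + \sqrt{1603}\right) = -1128 + \sqrt{1571} - \sqrt{1603}$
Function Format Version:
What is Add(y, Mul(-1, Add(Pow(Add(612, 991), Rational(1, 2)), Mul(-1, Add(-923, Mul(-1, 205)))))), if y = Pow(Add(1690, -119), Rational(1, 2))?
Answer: Add(-1128, Pow(1571, Rational(1, 2)), Mul(-1, Pow(1603, Rational(1, 2)))) ≈ -1128.4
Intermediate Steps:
y = Pow(1571, Rational(1, 2)) ≈ 39.636
Add(y, Mul(-1, Add(Pow(Add(612, 991), Rational(1, 2)), Mul(-1, Add(-923, Mul(-1, 205)))))) = Add(Pow(1571, Rational(1, 2)), Mul(-1, Add(Pow(Add(612, 991), Rational(1, 2)), Mul(-1, Add(-923, Mul(-1, 205)))))) = Add(Pow(1571, Rational(1, 2)), Mul(-1, Add(Pow(1603, Rational(1, 2)), Mul(-1, Add(-923, -205))))) = Add(Pow(1571, Rational(1, 2)), Mul(-1, Add(Pow(1603, Rational(1, 2)), Mul(-1, -1128)))) = Add(Pow(1571, Rational(1, 2)), Mul(-1, Add(Pow(1603, Rational(1, 2)), 1128))) = Add(Pow(1571, Rational(1, 2)), Mul(-1, Add(1128, Pow(1603, Rational(1, 2))))) = Add(Pow(1571, Rational(1, 2)), Add(-1128, Mul(-1, Pow(1603, Rational(1, 2))))) = Add(-1128, Pow(1571, Rational(1, 2)), Mul(-1, Pow(1603, Rational(1, 2))))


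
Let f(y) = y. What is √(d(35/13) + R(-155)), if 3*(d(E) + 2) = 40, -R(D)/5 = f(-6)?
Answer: 2*√93/3 ≈ 6.4291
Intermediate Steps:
R(D) = 30 (R(D) = -5*(-6) = 30)
d(E) = 34/3 (d(E) = -2 + (⅓)*40 = -2 + 40/3 = 34/3)
√(d(35/13) + R(-155)) = √(34/3 + 30) = √(124/3) = 2*√93/3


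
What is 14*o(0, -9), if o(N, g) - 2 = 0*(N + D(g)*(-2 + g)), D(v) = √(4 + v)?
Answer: 28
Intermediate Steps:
o(N, g) = 2 (o(N, g) = 2 + 0*(N + √(4 + g)*(-2 + g)) = 2 + 0 = 2)
14*o(0, -9) = 14*2 = 28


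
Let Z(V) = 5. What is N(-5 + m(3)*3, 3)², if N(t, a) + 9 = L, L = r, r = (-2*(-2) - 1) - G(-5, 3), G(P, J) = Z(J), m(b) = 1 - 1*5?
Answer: 121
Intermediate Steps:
m(b) = -4 (m(b) = 1 - 5 = -4)
G(P, J) = 5
r = -2 (r = (-2*(-2) - 1) - 1*5 = (4 - 1) - 5 = 3 - 5 = -2)
L = -2
N(t, a) = -11 (N(t, a) = -9 - 2 = -11)
N(-5 + m(3)*3, 3)² = (-11)² = 121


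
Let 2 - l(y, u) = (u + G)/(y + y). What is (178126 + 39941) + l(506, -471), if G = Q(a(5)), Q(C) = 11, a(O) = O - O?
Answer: 2398764/11 ≈ 2.1807e+5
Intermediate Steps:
a(O) = 0
G = 11
l(y, u) = 2 - (11 + u)/(2*y) (l(y, u) = 2 - (u + 11)/(y + y) = 2 - (11 + u)/(2*y))
(178126 + 39941) + l(506, -471) = (178126 + 39941) + (1/2)*(-11 - 1*(-471) + 4*506)/506 = 218067 + (1/2)*(1/506)*(-11 + 471 + 2024) = 218067 + (1/2)*(1/506)*2484 = 218067 + 27/11 = 2398764/11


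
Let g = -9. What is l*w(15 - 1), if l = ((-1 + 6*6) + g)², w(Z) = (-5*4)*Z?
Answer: -189280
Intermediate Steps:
w(Z) = -20*Z
l = 676 (l = ((-1 + 6*6) - 9)² = ((-1 + 36) - 9)² = (35 - 9)² = 26² = 676)
l*w(15 - 1) = 676*(-20*(15 - 1)) = 676*(-20*14) = 676*(-280) = -189280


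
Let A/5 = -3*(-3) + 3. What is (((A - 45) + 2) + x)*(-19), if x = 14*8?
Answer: -2451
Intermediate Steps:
A = 60 (A = 5*(-3*(-3) + 3) = 5*(9 + 3) = 5*12 = 60)
x = 112
(((A - 45) + 2) + x)*(-19) = (((60 - 45) + 2) + 112)*(-19) = ((15 + 2) + 112)*(-19) = (17 + 112)*(-19) = 129*(-19) = -2451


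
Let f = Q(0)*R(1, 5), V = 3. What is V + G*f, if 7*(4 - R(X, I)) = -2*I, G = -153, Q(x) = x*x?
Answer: 3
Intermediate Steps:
Q(x) = x²
R(X, I) = 4 + 2*I/7 (R(X, I) = 4 - (-2)*I/7 = 4 + 2*I/7)
f = 0 (f = 0²*(4 + (2/7)*5) = 0*(4 + 10/7) = 0*(38/7) = 0)
V + G*f = 3 - 153*0 = 3 + 0 = 3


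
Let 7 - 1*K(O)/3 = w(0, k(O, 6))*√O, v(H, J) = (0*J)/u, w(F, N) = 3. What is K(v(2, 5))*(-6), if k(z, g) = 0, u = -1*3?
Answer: -126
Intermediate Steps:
u = -3
v(H, J) = 0 (v(H, J) = (0*J)/(-3) = 0*(-⅓) = 0)
K(O) = 21 - 9*√O
K(v(2, 5))*(-6) = (21 - 9*√0)*(-6) = (21 - 9*0)*(-6) = (21 + 0)*(-6) = 21*(-6) = -126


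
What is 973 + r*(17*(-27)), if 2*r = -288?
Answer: 67069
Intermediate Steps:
r = -144 (r = (1/2)*(-288) = -144)
973 + r*(17*(-27)) = 973 - 2448*(-27) = 973 - 144*(-459) = 973 + 66096 = 67069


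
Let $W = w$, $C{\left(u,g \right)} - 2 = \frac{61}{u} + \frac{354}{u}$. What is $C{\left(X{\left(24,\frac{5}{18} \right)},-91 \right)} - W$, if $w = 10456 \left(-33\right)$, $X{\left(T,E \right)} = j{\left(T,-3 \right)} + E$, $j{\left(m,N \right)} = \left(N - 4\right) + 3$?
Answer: $\frac{23110880}{67} \approx 3.4494 \cdot 10^{5}$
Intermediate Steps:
$j{\left(m,N \right)} = -1 + N$ ($j{\left(m,N \right)} = \left(-4 + N\right) + 3 = -1 + N$)
$X{\left(T,E \right)} = -4 + E$ ($X{\left(T,E \right)} = \left(-1 - 3\right) + E = -4 + E$)
$w = -345048$
$C{\left(u,g \right)} = 2 + \frac{415}{u}$ ($C{\left(u,g \right)} = 2 + \left(\frac{61}{u} + \frac{354}{u}\right) = 2 + \frac{415}{u}$)
$W = -345048$
$C{\left(X{\left(24,\frac{5}{18} \right)},-91 \right)} - W = \left(2 + \frac{415}{-4 + \frac{5}{18}}\right) - -345048 = \left(2 + \frac{415}{-4 + 5 \cdot \frac{1}{18}}\right) + 345048 = \left(2 + \frac{415}{-4 + \frac{5}{18}}\right) + 345048 = \left(2 + \frac{415}{- \frac{67}{18}}\right) + 345048 = \left(2 + 415 \left(- \frac{18}{67}\right)\right) + 345048 = \left(2 - \frac{7470}{67}\right) + 345048 = - \frac{7336}{67} + 345048 = \frac{23110880}{67}$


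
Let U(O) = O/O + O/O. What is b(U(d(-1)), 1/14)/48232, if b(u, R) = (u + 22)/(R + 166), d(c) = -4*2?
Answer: 14/4672475 ≈ 2.9963e-6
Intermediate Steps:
d(c) = -8
U(O) = 2 (U(O) = 1 + 1 = 2)
b(u, R) = (22 + u)/(166 + R)
b(U(d(-1)), 1/14)/48232 = ((22 + 2)/(166 + 1/14))/48232 = (24/(166 + 1/14))*(1/48232) = (24/(2325/14))*(1/48232) = ((14/2325)*24)*(1/48232) = (112/775)*(1/48232) = 14/4672475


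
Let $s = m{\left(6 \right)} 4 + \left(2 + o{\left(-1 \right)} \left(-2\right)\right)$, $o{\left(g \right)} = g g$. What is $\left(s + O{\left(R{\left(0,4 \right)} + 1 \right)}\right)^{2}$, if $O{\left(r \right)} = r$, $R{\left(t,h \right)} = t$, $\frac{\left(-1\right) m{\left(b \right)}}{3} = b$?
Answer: $5041$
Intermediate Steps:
$m{\left(b \right)} = - 3 b$
$o{\left(g \right)} = g^{2}$
$s = -72$ ($s = \left(-3\right) 6 \cdot 4 + \left(2 + \left(-1\right)^{2} \left(-2\right)\right) = \left(-18\right) 4 + \left(2 + 1 \left(-2\right)\right) = -72 + \left(2 - 2\right) = -72 + 0 = -72$)
$\left(s + O{\left(R{\left(0,4 \right)} + 1 \right)}\right)^{2} = \left(-72 + \left(0 + 1\right)\right)^{2} = \left(-72 + 1\right)^{2} = \left(-71\right)^{2} = 5041$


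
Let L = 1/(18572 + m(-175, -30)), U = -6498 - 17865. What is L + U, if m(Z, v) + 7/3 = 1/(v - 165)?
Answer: -29406823099/1207028 ≈ -24363.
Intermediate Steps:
U = -24363
m(Z, v) = -7/3 + 1/(-165 + v) (m(Z, v) = -7/3 + 1/(v - 165) = -7/3 + 1/(-165 + v))
L = 65/1207028 (L = 1/(18572 + (1158 - 7*(-30))/(3*(-165 - 30))) = 1/(18572 + (⅓)*(1158 + 210)/(-195)) = 1/(18572 + (⅓)*(-1/195)*1368) = 1/(18572 - 152/65) = 1/(1207028/65) = 65/1207028 ≈ 5.3851e-5)
L + U = 65/1207028 - 24363 = -29406823099/1207028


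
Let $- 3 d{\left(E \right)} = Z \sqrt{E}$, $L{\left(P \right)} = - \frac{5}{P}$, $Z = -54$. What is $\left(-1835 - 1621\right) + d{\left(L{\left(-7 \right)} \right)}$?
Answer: $-3456 + \frac{18 \sqrt{35}}{7} \approx -3440.8$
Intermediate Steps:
$d{\left(E \right)} = 18 \sqrt{E}$ ($d{\left(E \right)} = - \frac{\left(-54\right) \sqrt{E}}{3} = 18 \sqrt{E}$)
$\left(-1835 - 1621\right) + d{\left(L{\left(-7 \right)} \right)} = \left(-1835 - 1621\right) + 18 \sqrt{- \frac{5}{-7}} = -3456 + 18 \sqrt{\left(-5\right) \left(- \frac{1}{7}\right)} = -3456 + 18 \sqrt{\frac{5}{7}} = -3456 + 18 \frac{\sqrt{35}}{7} = -3456 + \frac{18 \sqrt{35}}{7}$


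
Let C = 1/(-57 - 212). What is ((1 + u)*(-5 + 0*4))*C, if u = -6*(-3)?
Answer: 95/269 ≈ 0.35316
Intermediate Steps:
u = 18 (u = -1*(-18) = 18)
C = -1/269 (C = 1/(-269) = -1/269 ≈ -0.0037175)
((1 + u)*(-5 + 0*4))*C = ((1 + 18)*(-5 + 0*4))*(-1/269) = (19*(-5 + 0))*(-1/269) = (19*(-5))*(-1/269) = -95*(-1/269) = 95/269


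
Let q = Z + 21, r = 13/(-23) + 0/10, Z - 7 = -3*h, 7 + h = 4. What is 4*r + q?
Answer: 799/23 ≈ 34.739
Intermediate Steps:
h = -3 (h = -7 + 4 = -3)
Z = 16 (Z = 7 - 3*(-3) = 7 + 9 = 16)
r = -13/23 (r = 13*(-1/23) + 0*(⅒) = -13/23 + 0 = -13/23 ≈ -0.56522)
q = 37 (q = 16 + 21 = 37)
4*r + q = 4*(-13/23) + 37 = -52/23 + 37 = 799/23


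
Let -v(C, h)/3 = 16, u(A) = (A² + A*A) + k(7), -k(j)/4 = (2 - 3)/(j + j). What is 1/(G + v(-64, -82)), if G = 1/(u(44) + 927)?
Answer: -33595/1612553 ≈ -0.020833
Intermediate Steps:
k(j) = 2/j (k(j) = -4*(2 - 3)/(j + j) = -(-4)/(2*j) = -(-4)*1/(2*j) = -(-2)/j = 2/j)
u(A) = 2/7 + 2*A² (u(A) = (A² + A*A) + 2/7 = (A² + A²) + 2*(⅐) = 2*A² + 2/7 = 2/7 + 2*A²)
v(C, h) = -48 (v(C, h) = -3*16 = -48)
G = 7/33595 (G = 1/((2/7 + 2*44²) + 927) = 1/((2/7 + 2*1936) + 927) = 1/((2/7 + 3872) + 927) = 1/(27106/7 + 927) = 1/(33595/7) = 7/33595 ≈ 0.00020836)
1/(G + v(-64, -82)) = 1/(7/33595 - 48) = 1/(-1612553/33595) = -33595/1612553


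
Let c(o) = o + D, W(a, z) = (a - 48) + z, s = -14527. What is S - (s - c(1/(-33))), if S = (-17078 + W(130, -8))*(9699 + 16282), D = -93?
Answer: -14578294171/33 ≈ -4.4177e+8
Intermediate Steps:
W(a, z) = -48 + a + z (W(a, z) = (-48 + a) + z = -48 + a + z)
c(o) = -93 + o (c(o) = o - 93 = -93 + o)
S = -441780924 (S = (-17078 + (-48 + 130 - 8))*(9699 + 16282) = (-17078 + 74)*25981 = -17004*25981 = -441780924)
S - (s - c(1/(-33))) = -441780924 - (-14527 - (-93 + 1/(-33))) = -441780924 - (-14527 - (-93 - 1/33)) = -441780924 - (-14527 - 1*(-3070/33)) = -441780924 - (-14527 + 3070/33) = -441780924 - 1*(-476321/33) = -441780924 + 476321/33 = -14578294171/33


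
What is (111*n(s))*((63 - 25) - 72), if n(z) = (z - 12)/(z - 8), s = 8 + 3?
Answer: 1258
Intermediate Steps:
s = 11
n(z) = (-12 + z)/(-8 + z)
(111*n(s))*((63 - 25) - 72) = (111*((-12 + 11)/(-8 + 11)))*((63 - 25) - 72) = (111*(-1/3))*(38 - 72) = (111*((⅓)*(-1)))*(-34) = (111*(-⅓))*(-34) = -37*(-34) = 1258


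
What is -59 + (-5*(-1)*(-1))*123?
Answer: -674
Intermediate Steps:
-59 + (-5*(-1)*(-1))*123 = -59 + (5*(-1))*123 = -59 - 5*123 = -59 - 615 = -674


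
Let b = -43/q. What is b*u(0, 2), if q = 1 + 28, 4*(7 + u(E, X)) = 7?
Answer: 903/116 ≈ 7.7845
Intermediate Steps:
u(E, X) = -21/4 (u(E, X) = -7 + (¼)*7 = -7 + 7/4 = -21/4)
q = 29
b = -43/29 ≈ -1.4828
b*u(0, 2) = -43/29*(-21/4) = 903/116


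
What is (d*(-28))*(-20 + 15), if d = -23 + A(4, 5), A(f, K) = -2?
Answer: -3500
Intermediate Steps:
d = -25 (d = -23 - 2 = -25)
(d*(-28))*(-20 + 15) = (-25*(-28))*(-20 + 15) = 700*(-5) = -3500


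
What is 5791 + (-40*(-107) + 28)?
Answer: 10099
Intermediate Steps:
5791 + (-40*(-107) + 28) = 5791 + (4280 + 28) = 5791 + 4308 = 10099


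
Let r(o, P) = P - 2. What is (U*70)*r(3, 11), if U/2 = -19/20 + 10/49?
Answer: -6579/7 ≈ -939.86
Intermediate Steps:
r(o, P) = -2 + P
U = -731/490 (U = 2*(-19/20 + 10/49) = 2*(-731/980) = -731/490 ≈ -1.4918)
(U*70)*r(3, 11) = (-731/490*70)*(-2 + 11) = -731/7*9 = -6579/7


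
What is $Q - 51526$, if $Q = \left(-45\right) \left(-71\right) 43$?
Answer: $85859$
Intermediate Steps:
$Q = 137385$ ($Q = 3195 \cdot 43 = 137385$)
$Q - 51526 = 137385 - 51526 = 85859$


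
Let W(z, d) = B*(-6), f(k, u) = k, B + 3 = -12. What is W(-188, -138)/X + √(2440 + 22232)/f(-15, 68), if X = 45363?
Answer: 30/15121 - 4*√1542/15 ≈ -10.470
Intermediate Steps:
B = -15 (B = -3 - 12 = -15)
W(z, d) = 90 (W(z, d) = -15*(-6) = 90)
W(-188, -138)/X + √(2440 + 22232)/f(-15, 68) = 90/45363 + √(2440 + 22232)/(-15) = 90*(1/45363) + √24672*(-1/15) = 30/15121 + (4*√1542)*(-1/15) = 30/15121 - 4*√1542/15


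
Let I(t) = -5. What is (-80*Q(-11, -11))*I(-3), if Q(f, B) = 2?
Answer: 800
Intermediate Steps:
(-80*Q(-11, -11))*I(-3) = -80*2*(-5) = -160*(-5) = 800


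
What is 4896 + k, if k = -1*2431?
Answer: 2465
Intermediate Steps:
k = -2431
4896 + k = 4896 - 2431 = 2465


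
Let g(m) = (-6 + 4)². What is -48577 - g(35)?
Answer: -48581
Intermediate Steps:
g(m) = 4 (g(m) = (-2)² = 4)
-48577 - g(35) = -48577 - 1*4 = -48577 - 4 = -48581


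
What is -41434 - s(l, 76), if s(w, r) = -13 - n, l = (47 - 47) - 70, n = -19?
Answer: -41440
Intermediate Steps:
l = -70 (l = 0 - 70 = -70)
s(w, r) = 6 (s(w, r) = -13 - 1*(-19) = -13 + 19 = 6)
-41434 - s(l, 76) = -41434 - 1*6 = -41434 - 6 = -41440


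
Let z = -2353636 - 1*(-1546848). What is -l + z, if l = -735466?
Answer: -71322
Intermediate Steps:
z = -806788 (z = -2353636 + 1546848 = -806788)
-l + z = -1*(-735466) - 806788 = 735466 - 806788 = -71322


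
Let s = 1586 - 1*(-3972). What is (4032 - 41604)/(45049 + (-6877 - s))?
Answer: -18786/16307 ≈ -1.1520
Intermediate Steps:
s = 5558 (s = 1586 + 3972 = 5558)
(4032 - 41604)/(45049 + (-6877 - s)) = (4032 - 41604)/(45049 + (-6877 - 1*5558)) = -37572/(45049 + (-6877 - 5558)) = -37572/(45049 - 12435) = -37572/32614 = -37572*1/32614 = -18786/16307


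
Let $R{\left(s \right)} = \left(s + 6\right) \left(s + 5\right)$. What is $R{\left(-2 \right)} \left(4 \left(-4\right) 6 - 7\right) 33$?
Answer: $-40788$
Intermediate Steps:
$R{\left(s \right)} = \left(5 + s\right) \left(6 + s\right)$ ($R{\left(s \right)} = \left(6 + s\right) \left(5 + s\right) = \left(5 + s\right) \left(6 + s\right)$)
$R{\left(-2 \right)} \left(4 \left(-4\right) 6 - 7\right) 33 = \left(30 + \left(-2\right)^{2} + 11 \left(-2\right)\right) \left(4 \left(-4\right) 6 - 7\right) 33 = \left(30 + 4 - 22\right) \left(\left(-16\right) 6 - 7\right) 33 = 12 \left(-96 - 7\right) 33 = 12 \left(-103\right) 33 = \left(-1236\right) 33 = -40788$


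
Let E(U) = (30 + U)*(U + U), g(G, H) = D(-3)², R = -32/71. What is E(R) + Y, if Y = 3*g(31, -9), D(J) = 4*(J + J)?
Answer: 8576576/5041 ≈ 1701.4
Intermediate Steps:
D(J) = 8*J (D(J) = 4*(2*J) = 8*J)
R = -32/71 (R = -32*1/71 = -32/71 ≈ -0.45070)
g(G, H) = 576 (g(G, H) = (8*(-3))² = (-24)² = 576)
Y = 1728 (Y = 3*576 = 1728)
E(U) = 2*U*(30 + U) (E(U) = (30 + U)*(2*U) = 2*U*(30 + U))
E(R) + Y = 2*(-32/71)*(30 - 32/71) + 1728 = 2*(-32/71)*(2098/71) + 1728 = -134272/5041 + 1728 = 8576576/5041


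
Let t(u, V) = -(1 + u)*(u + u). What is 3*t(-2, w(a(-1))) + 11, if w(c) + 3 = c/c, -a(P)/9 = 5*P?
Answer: -1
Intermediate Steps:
a(P) = -45*P
w(c) = -2 (w(c) = -3 + c/c = -3 + 1 = -2)
t(u, V) = -2*u*(1 + u) (t(u, V) = -(1 + u)*2*u = -2*u*(1 + u))
3*t(-2, w(a(-1))) + 11 = 3*(-2*(-2)*(1 - 2)) + 11 = 3*(-2*(-2)*(-1)) + 11 = 3*(-4) + 11 = -12 + 11 = -1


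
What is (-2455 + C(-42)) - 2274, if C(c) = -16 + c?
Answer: -4787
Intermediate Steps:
(-2455 + C(-42)) - 2274 = (-2455 + (-16 - 42)) - 2274 = (-2455 - 58) - 2274 = -2513 - 2274 = -4787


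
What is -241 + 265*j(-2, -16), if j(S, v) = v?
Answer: -4481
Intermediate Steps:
-241 + 265*j(-2, -16) = -241 + 265*(-16) = -241 - 4240 = -4481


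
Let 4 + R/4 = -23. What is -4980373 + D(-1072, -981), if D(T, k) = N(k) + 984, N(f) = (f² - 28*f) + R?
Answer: -3989668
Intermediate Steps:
R = -108 (R = -16 + 4*(-23) = -16 - 92 = -108)
N(f) = -108 + f² - 28*f (N(f) = (f² - 28*f) - 108 = -108 + f² - 28*f)
D(T, k) = 876 + k² - 28*k (D(T, k) = (-108 + k² - 28*k) + 984 = 876 + k² - 28*k)
-4980373 + D(-1072, -981) = -4980373 + (876 + (-981)² - 28*(-981)) = -4980373 + (876 + 962361 + 27468) = -4980373 + 990705 = -3989668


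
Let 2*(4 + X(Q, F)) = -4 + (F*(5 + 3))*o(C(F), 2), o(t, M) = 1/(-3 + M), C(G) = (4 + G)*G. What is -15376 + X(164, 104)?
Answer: -15798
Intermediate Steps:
C(G) = G*(4 + G)
X(Q, F) = -6 - 4*F (X(Q, F) = -4 + (-4 + (F*(5 + 3))/(-3 + 2))/2 = -4 + (-4 + (F*8)/(-1))/2 = -4 + (-4 + (8*F)*(-1))/2 = -4 + (-4 - 8*F)/2 = -4 + (-2 - 4*F) = -6 - 4*F)
-15376 + X(164, 104) = -15376 + (-6 - 4*104) = -15376 + (-6 - 416) = -15376 - 422 = -15798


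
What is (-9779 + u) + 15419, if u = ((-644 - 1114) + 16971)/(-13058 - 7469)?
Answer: 115757067/20527 ≈ 5639.3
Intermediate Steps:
u = -15213/20527 (u = (-1758 + 16971)/(-20527) = 15213*(-1/20527) = -15213/20527 ≈ -0.74112)
(-9779 + u) + 15419 = (-9779 - 15213/20527) + 15419 = -200748746/20527 + 15419 = 115757067/20527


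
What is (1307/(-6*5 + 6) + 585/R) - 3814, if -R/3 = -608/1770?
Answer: -3010309/912 ≈ -3300.8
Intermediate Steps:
R = 304/295 (R = -(-1824)/1770 = -3*(-304/885) = 304/295 ≈ 1.0305)
(1307/(-6*5 + 6) + 585/R) - 3814 = (1307/(-6*5 + 6) + 585/(304/295)) - 3814 = (1307/(-30 + 6) + 585*(295/304)) - 3814 = (1307/(-24) + 172575/304) - 3814 = (1307*(-1/24) + 172575/304) - 3814 = (-1307/24 + 172575/304) - 3814 = 468059/912 - 3814 = -3010309/912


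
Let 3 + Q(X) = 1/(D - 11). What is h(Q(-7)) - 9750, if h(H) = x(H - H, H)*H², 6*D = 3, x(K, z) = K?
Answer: -9750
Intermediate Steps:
D = ½ (D = (⅙)*3 = ½ ≈ 0.50000)
Q(X) = -65/21 (Q(X) = -3 + 1/(½ - 11) = -3 + 1/(-21/2) = -3 - 2/21 = -65/21)
h(H) = 0 (h(H) = (H - H)*H² = 0*H² = 0)
h(Q(-7)) - 9750 = 0 - 9750 = -9750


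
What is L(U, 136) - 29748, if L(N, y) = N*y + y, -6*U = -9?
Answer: -29408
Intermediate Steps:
U = 3/2 (U = -⅙*(-9) = 3/2 ≈ 1.5000)
L(N, y) = y + N*y
L(U, 136) - 29748 = 136*(1 + 3/2) - 29748 = 136*(5/2) - 29748 = 340 - 29748 = -29408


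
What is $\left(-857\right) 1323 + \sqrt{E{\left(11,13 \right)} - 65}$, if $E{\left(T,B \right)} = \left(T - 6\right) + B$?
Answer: $-1133811 + i \sqrt{47} \approx -1.1338 \cdot 10^{6} + 6.8557 i$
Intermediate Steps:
$E{\left(T,B \right)} = -6 + B + T$ ($E{\left(T,B \right)} = \left(-6 + T\right) + B = -6 + B + T$)
$\left(-857\right) 1323 + \sqrt{E{\left(11,13 \right)} - 65} = \left(-857\right) 1323 + \sqrt{\left(-6 + 13 + 11\right) - 65} = -1133811 + \sqrt{18 - 65} = -1133811 + \sqrt{-47} = -1133811 + i \sqrt{47}$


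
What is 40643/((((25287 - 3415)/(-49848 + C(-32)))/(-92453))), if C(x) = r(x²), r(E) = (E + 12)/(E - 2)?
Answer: 6836574270921785/798328 ≈ 8.5636e+9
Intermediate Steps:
r(E) = (12 + E)/(-2 + E)
C(x) = (12 + x²)/(-2 + x²)
40643/((((25287 - 3415)/(-49848 + C(-32)))/(-92453))) = 40643/((((25287 - 3415)/(-49848 + (12 + (-32)²)/(-2 + (-32)²)))/(-92453))) = 40643/(((21872/(-49848 + (12 + 1024)/(-2 + 1024)))*(-1/92453))) = 40643/(((21872/(-49848 + 1036/1022))*(-1/92453))) = 40643/(((21872/(-49848 + (1/1022)*1036))*(-1/92453))) = 40643/(((21872/(-49848 + 74/73))*(-1/92453))) = 40643/(((21872/(-3638830/73))*(-1/92453))) = 40643/(((21872*(-73/3638830))*(-1/92453))) = 40643/((-798328/1819415*(-1/92453))) = 40643/(798328/168210374995) = 40643*(168210374995/798328) = 6836574270921785/798328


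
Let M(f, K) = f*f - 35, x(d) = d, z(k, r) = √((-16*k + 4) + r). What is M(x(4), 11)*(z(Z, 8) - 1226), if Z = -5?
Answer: 23294 - 38*√23 ≈ 23112.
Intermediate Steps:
z(k, r) = √(4 + r - 16*k) (z(k, r) = √((4 - 16*k) + r) = √(4 + r - 16*k))
M(f, K) = -35 + f² (M(f, K) = f² - 35 = -35 + f²)
M(x(4), 11)*(z(Z, 8) - 1226) = (-35 + 4²)*(√(4 + 8 - 16*(-5)) - 1226) = (-35 + 16)*(√(4 + 8 + 80) - 1226) = -19*(√92 - 1226) = -19*(2*√23 - 1226) = -19*(-1226 + 2*√23) = 23294 - 38*√23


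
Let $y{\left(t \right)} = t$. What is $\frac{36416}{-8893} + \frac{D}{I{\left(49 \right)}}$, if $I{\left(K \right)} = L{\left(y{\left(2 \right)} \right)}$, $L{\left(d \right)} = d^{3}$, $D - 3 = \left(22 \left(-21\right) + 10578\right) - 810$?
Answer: $\frac{82493609}{71144} \approx 1159.5$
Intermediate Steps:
$D = 9309$ ($D = 3 + \left(\left(22 \left(-21\right) + 10578\right) - 810\right) = 3 + \left(\left(-462 + 10578\right) - 810\right) = 3 + \left(10116 - 810\right) = 3 + 9306 = 9309$)
$I{\left(K \right)} = 8$ ($I{\left(K \right)} = 2^{3} = 8$)
$\frac{36416}{-8893} + \frac{D}{I{\left(49 \right)}} = \frac{36416}{-8893} + \frac{9309}{8} = 36416 \left(- \frac{1}{8893}\right) + 9309 \cdot \frac{1}{8} = - \frac{36416}{8893} + \frac{9309}{8} = \frac{82493609}{71144}$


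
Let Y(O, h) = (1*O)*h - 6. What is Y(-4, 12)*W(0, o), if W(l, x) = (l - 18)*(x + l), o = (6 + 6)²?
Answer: 139968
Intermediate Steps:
Y(O, h) = -6 + O*h (Y(O, h) = O*h - 6 = -6 + O*h)
o = 144 (o = 12² = 144)
W(l, x) = (-18 + l)*(l + x)
Y(-4, 12)*W(0, o) = (-6 - 4*12)*(0² - 18*0 - 18*144 + 0*144) = (-6 - 48)*(0 + 0 - 2592 + 0) = -54*(-2592) = 139968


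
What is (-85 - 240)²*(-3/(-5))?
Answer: 63375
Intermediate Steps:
(-85 - 240)²*(-3/(-5)) = (-325)²*(-3*(-⅕)) = 105625*(⅗) = 63375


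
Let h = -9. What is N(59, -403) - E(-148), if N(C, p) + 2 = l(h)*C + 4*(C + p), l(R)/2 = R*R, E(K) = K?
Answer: 8328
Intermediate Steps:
l(R) = 2*R² (l(R) = 2*(R*R) = 2*R²)
N(C, p) = -2 + 4*p + 166*C (N(C, p) = -2 + ((2*(-9)²)*C + 4*(C + p)) = -2 + ((2*81)*C + (4*C + 4*p)) = -2 + (162*C + (4*C + 4*p)) = -2 + (4*p + 166*C) = -2 + 4*p + 166*C)
N(59, -403) - E(-148) = (-2 + 4*(-403) + 166*59) - 1*(-148) = (-2 - 1612 + 9794) + 148 = 8180 + 148 = 8328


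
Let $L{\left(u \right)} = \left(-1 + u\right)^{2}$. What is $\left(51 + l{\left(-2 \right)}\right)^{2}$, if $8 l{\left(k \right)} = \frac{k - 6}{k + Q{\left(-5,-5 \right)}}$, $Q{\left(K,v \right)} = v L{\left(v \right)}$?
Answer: $\frac{86174089}{33124} \approx 2601.6$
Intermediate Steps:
$Q{\left(K,v \right)} = v \left(-1 + v\right)^{2}$
$l{\left(k \right)} = \frac{-6 + k}{8 \left(-180 + k\right)}$ ($l{\left(k \right)} = \frac{\left(k - 6\right) \frac{1}{k - 5 \left(-1 - 5\right)^{2}}}{8} = \frac{\left(-6 + k\right) \frac{1}{k - 5 \left(-6\right)^{2}}}{8} = \frac{\left(-6 + k\right) \frac{1}{k - 180}}{8} = \frac{\left(-6 + k\right) \frac{1}{-180 + k}}{8} = \frac{\frac{1}{-180 + k} \left(-6 + k\right)}{8} = \frac{-6 + k}{8 \left(-180 + k\right)}$)
$\left(51 + l{\left(-2 \right)}\right)^{2} = \left(51 + \frac{-6 - 2}{8 \left(-180 - 2\right)}\right)^{2} = \left(51 + \frac{1}{8} \frac{1}{-182} \left(-8\right)\right)^{2} = \left(51 + \frac{1}{8} \left(- \frac{1}{182}\right) \left(-8\right)\right)^{2} = \left(51 + \frac{1}{182}\right)^{2} = \left(\frac{9283}{182}\right)^{2} = \frac{86174089}{33124}$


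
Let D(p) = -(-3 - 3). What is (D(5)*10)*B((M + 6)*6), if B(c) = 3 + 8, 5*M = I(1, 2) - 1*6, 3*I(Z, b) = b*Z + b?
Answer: 660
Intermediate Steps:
D(p) = 6 (D(p) = -1*(-6) = 6)
I(Z, b) = b/3 + Z*b/3 (I(Z, b) = (b*Z + b)/3 = (Z*b + b)/3 = (b + Z*b)/3 = b/3 + Z*b/3)
M = -14/15 (M = ((⅓)*2*(1 + 1) - 1*6)/5 = ((⅓)*2*2 - 6)/5 = (4/3 - 6)/5 = (⅕)*(-14/3) = -14/15 ≈ -0.93333)
B(c) = 11
(D(5)*10)*B((M + 6)*6) = (6*10)*11 = 60*11 = 660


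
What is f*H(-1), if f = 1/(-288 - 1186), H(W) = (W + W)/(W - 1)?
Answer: -1/1474 ≈ -0.00067843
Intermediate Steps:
H(W) = 2*W/(-1 + W) (H(W) = (2*W)/(-1 + W) = 2*W/(-1 + W))
f = -1/1474 (f = 1/(-1474) = -1/1474 ≈ -0.00067843)
f*H(-1) = -(-1)/(737*(-1 - 1)) = -(-1)/(737*(-2)) = -(-1)*(-1)/(737*2) = -1/1474*1 = -1/1474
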